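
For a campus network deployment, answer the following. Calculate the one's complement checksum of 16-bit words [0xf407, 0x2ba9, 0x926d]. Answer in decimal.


Given words: [0xf407, 0x2ba9, 0x926d]
Step 1: Sum all words
Raw sum = 62471 + 11177 + 37485 = 111133
Step 2: Fold carry: (45597 + 1) = 45598
One's complement = ~45598 & 0xFFFF = 19937

19937


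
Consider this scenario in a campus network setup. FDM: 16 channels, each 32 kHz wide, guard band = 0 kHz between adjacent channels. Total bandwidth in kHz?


Given: 16 channels, 32 kHz each, guard = 0 kHz
Channel bandwidth = 16 * 32 = 512 kHz
Guard bands = 15 gaps * 0 kHz = 0 kHz
Total = 512 + 0 = 512 kHz

512


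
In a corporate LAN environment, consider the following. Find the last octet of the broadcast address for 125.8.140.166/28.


Given: IP = 125.8.140.166, prefix = /28
Host bits = 32 - 28 = 4
Network last octet = 166 AND mask = 160
Host part size = 2^4 - 1 = 15
Broadcast last octet = 160 OR 15 = 175

175


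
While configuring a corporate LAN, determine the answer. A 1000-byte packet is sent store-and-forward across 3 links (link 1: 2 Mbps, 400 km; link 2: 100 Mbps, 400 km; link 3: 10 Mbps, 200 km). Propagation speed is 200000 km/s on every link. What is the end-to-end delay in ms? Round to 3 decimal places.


Packet = 1000 bytes = 8000 bits. Store-and-forward: sum (t_trans + t_prop) per link.
Link 1: t_trans = 8000/(2*10^6) s = 4.0000 ms; t_prop = 400/200000 s = 2.0000 ms; subtotal = 6.0000 ms
Link 2: t_trans = 8000/(100*10^6) s = 0.0800 ms; t_prop = 400/200000 s = 2.0000 ms; subtotal = 2.0800 ms
Link 3: t_trans = 8000/(10*10^6) s = 0.8000 ms; t_prop = 200/200000 s = 1.0000 ms; subtotal = 1.8000 ms
End-to-end = 6.0000 + 2.0800 + 1.8000 = 9.8800 ms -> 9.880 ms (3 dp)

9.880


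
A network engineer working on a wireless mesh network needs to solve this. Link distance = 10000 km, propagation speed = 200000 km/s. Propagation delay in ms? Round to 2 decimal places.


Given: distance = 10000 km, speed = 200000 km/s
Delay = distance / speed = 10000 / 200000 seconds
Delay in ms = 10000 * 1000 / 200000
Delay = 50.0000 ms
Rounded to 2 dp = 50.00 ms

50.00


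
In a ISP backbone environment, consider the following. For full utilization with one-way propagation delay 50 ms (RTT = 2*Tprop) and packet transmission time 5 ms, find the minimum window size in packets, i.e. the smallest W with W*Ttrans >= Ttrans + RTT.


Given: Ttrans = 5 ms, RTT = 100 ms (= 2 * Tprop, Tprop = 50 ms)
Time until first ACK returns = Ttrans + RTT = 5 + 100 = 105 ms
Need W * Ttrans >= Ttrans + RTT  ->  W >= (Ttrans + RTT) / Ttrans
(Ttrans + RTT) / Ttrans = 105 / 5 = 21
W_min = ceil(21) = 21

21


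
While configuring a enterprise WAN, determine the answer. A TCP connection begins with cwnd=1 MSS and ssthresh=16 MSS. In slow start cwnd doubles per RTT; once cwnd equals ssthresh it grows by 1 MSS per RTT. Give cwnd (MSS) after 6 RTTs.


RTT 0: cwnd = 1 MSS (initial)
RTT 1: cwnd = 2 MSS (slow start, doubled)
RTT 2: cwnd = 4 MSS (slow start, doubled)
RTT 3: cwnd = 8 MSS (slow start, doubled)
RTT 4: cwnd = 16 MSS (slow start, doubled)
RTT 5: cwnd = 17 MSS (congestion avoidance, +1)
RTT 6: cwnd = 18 MSS (congestion avoidance, +1)

18


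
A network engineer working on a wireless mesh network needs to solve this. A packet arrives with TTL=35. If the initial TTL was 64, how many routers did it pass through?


Given: initial TTL = 64, received TTL = 35
Hops = initial TTL - received TTL
Hops = 64 - 35 = 29

29


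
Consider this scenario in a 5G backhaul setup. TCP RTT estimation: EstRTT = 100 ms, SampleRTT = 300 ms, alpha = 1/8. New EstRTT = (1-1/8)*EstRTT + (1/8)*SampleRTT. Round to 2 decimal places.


Given: EstRTT = 100 ms, SampleRTT = 300 ms, alpha = 1/8
New EstRTT = (1 - alpha) * EstRTT + alpha * SampleRTT
(7/8) * 100 = 87.5
(1/8) * 300 = 37.5
New EstRTT = 87.5 + 37.5 = 125 ms -> 125.00 ms (2 dp)

125.00


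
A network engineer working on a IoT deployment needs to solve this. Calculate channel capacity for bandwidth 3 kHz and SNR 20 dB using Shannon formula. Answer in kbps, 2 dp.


Given: B = 3 kHz, SNR = 20 dB
SNR linear = 10^(20/10) = 100
1 + SNR = 101
log2(101) = 6.6582114828
C = 3 * 1000 * 6.6582114828 = 19974.6344 bps
C = 19.974634 kbps -> 19.97 kbps (2 dp)

19.97


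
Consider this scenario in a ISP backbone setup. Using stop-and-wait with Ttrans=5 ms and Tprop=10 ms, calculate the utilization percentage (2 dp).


Given: Ttrans = 5 ms, Tprop = 10 ms
RTT = 2 * Tprop = 2 * 10 = 20 ms
U = Ttrans / (Ttrans + RTT)
U = 5 / (5 + 20)
U = 5 / 25 = 0.2
U% = 20.00%

20.00


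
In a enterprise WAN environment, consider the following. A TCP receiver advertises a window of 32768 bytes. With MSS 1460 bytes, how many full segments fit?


Given: RWND = 32768 bytes, MSS = 1460 bytes
Full segments = floor(RWND / MSS)
Full segments = floor(32768 / 1460)
Full segments = floor(22.4438) = 22

22


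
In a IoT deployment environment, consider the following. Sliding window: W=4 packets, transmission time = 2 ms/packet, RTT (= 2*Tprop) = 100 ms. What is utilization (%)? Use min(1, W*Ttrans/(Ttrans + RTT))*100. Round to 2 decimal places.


Given: W = 4, Ttrans = 2 ms, RTT = 100 ms (= 2 * Tprop, Tprop = 50 ms)
Cycle time = Ttrans + RTT = 2 + 100 = 102 ms (first packet sent until its ACK returns)
W * Ttrans = 4 * 2 = 8 ms of sending per cycle
W * Ttrans / (Ttrans + RTT) = 8 / 102 = 0.078431
U = min(1, 0.078431) = 0.078431
U% = 7.84%

7.84


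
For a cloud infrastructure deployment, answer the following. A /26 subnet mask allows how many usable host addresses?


Given: subnet mask /26
Host bits = 32 - 26 = 6
Total addresses = 2^6 = 64
Usable hosts = 64 - 2 (network + broadcast) = 62

62


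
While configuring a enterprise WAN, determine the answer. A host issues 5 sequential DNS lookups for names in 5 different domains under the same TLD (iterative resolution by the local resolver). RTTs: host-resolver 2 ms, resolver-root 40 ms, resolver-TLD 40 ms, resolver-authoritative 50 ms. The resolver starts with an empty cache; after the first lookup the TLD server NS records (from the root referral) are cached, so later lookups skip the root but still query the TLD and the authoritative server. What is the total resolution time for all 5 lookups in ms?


Lookup 1 (cold cache): local + root + TLD + auth = 2 + 40 + 40 + 50 = 132 ms
Lookups 2..5 (TLD NS cached -> skip root; new domain -> still ask TLD and auth): local + TLD + auth = 2 + 40 + 50 = 92 ms each
Remaining 4 lookups: 4 * 92 = 368 ms
Total = 132 + 368 = 500 ms

500


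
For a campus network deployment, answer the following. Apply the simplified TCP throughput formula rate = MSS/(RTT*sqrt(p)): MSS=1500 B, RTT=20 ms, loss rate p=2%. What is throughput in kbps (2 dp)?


Given: MSS = 1500 bytes, RTT = 20 ms, loss = 2%
RTT in seconds = 20 / 1000 = 0.02
Loss rate = 2% = 0.02
sqrt(loss) = sqrt(0.02) = 0.141421356237
Throughput (bytes/s) = 1500 / (0.02 * 0.141421356237) = 530330.0859
Throughput (kbps) = 530330.0859 * 8 / 1000 = 4242.640687 -> 4242.64 kbps (2 dp)

4242.64


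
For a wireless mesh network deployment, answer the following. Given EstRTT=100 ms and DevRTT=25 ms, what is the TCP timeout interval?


Given: EstRTT = 100 ms, DevRTT = 25 ms
Timeout = EstRTT + 4 * DevRTT
4 * DevRTT = 4 * 25 = 100
Timeout = 100 + 100 = 200 ms

200


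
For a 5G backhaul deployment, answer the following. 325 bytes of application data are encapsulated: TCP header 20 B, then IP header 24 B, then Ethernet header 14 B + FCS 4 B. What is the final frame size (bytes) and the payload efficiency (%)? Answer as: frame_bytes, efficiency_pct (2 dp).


TCP segment = 325 + 20 = 345 B
IP packet = 345 + 24 = 369 B
Ethernet frame = 369 + 14 + 4 = 387 B
Efficiency = app / frame = 325 / 387 = 0.839793 = 83.9793% -> 83.98% (2 dp)

387, 83.98


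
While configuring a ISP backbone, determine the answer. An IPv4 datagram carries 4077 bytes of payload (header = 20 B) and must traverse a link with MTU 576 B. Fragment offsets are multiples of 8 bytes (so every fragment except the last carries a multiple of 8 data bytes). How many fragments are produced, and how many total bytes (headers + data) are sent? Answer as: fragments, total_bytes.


Max data per non-final fragment = floor((MTU - header)/8)*8 = floor((576 - 20)/8)*8 = floor(556/8)*8 = 552 B
Final fragment needs no 8-byte alignment: it can carry up to MTU - header = 556 B
Non-final fragments needed = ceil((payload - 556) / 552) = ceil(3521/552) = ceil(6.3786) = 7
Number of fragments = 7 + 1 = 8
Fragment sizes (data): 7 * 552 B + 213 B (last, 213 <= 556 OK)
Total bytes sent = payload + n_frags * header = 4077 + 8*20 = 4077 + 160 = 4237 B

8, 4237


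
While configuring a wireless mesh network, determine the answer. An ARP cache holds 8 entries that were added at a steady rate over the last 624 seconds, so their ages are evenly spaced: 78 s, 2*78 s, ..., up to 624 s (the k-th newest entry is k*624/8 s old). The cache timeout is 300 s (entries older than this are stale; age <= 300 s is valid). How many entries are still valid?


Ages are k * 624/8 s for k = 1..8 (spacing = 78.0000 s).
Entry k is valid iff k * 624/8 <= 300 iff k <= 8 * 300 / 624 = 3.8462
n_valid = floor(3.8462) = 3
(n_stale = 8 - 3 = 5)

3


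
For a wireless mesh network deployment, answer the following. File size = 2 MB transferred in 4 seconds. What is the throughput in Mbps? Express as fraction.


Given: file = 2 MB, time = 4 s
File in Mb = 2 * 8 = 16 Mb
Throughput = 16 / 4 Mbps
Throughput = 4 Mbps

4


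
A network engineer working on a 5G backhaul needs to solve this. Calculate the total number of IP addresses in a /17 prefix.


Given: CIDR prefix /17
Host bits = 32 - 17 = 15
Total addresses = 2^15 = 32768

32768


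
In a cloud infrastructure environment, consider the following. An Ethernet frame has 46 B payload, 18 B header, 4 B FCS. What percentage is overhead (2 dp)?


Given: payload = 46 B, header = 18 B, trailer = 4 B
Overhead bytes = header + trailer = 18 + 4 = 22
Total frame = payload + overhead = 46 + 22 = 68
Overhead % = 22 / 68 * 100 = 32.3529% -> 32.35% (2 dp)

32.35


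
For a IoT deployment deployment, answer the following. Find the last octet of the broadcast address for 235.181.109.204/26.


Given: IP = 235.181.109.204, prefix = /26
Host bits = 32 - 26 = 6
Network last octet = 204 AND mask = 192
Host part size = 2^6 - 1 = 63
Broadcast last octet = 192 OR 63 = 255

255


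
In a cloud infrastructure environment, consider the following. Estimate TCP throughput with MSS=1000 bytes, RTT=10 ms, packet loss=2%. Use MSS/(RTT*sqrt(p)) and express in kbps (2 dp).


Given: MSS = 1000 bytes, RTT = 10 ms, loss = 2%
RTT in seconds = 10 / 1000 = 0.01
Loss rate = 2% = 0.02
sqrt(loss) = sqrt(0.02) = 0.141421356237
Throughput (bytes/s) = 1000 / (0.01 * 0.141421356237) = 707106.7812
Throughput (kbps) = 707106.7812 * 8 / 1000 = 5656.854249 -> 5656.85 kbps (2 dp)

5656.85


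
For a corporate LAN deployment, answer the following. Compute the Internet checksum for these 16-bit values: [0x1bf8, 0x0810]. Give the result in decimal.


Given words: [0x1bf8, 0x0810]
Step 1: Sum all words
Raw sum = 7160 + 2064 = 9224
One's complement = ~9224 & 0xFFFF = 56311

56311


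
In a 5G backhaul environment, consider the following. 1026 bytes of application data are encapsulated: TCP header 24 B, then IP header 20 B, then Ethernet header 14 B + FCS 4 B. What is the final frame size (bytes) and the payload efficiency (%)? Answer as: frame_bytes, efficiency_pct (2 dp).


TCP segment = 1026 + 24 = 1050 B
IP packet = 1050 + 20 = 1070 B
Ethernet frame = 1070 + 14 + 4 = 1088 B
Efficiency = app / frame = 1026 / 1088 = 0.943015 = 94.3015% -> 94.30% (2 dp)

1088, 94.30


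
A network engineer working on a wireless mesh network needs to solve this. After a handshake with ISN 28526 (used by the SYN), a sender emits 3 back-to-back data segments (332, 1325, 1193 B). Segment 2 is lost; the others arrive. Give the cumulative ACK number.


SYN uses sequence number 28526; first data byte = ISN + 1 = 28527.
Segment 1: SEQ = 28527, len = 332 B, covers [28527, 28858]
Segment 2: SEQ = 28859, len = 1325 B, covers [28859, 30183] [LOST]
Segment 3: SEQ = 30184, len = 1193 B, covers [30184, 31376]
In-order data received: bytes [28527, 28858] (segments 1..1).
Segment 2 missing -> gap begins at byte 28859; later segments buffered out of order.
Cumulative ACK = next expected in-order byte = 28527 + 332 = 28859

28859


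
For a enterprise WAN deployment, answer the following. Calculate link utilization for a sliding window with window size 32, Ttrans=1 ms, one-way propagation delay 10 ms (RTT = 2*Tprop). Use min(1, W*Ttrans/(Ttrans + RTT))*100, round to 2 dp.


Given: W = 32, Ttrans = 1 ms, RTT = 20 ms (= 2 * Tprop, Tprop = 10 ms)
Cycle time = Ttrans + RTT = 1 + 20 = 21 ms (first packet sent until its ACK returns)
W * Ttrans = 32 * 1 = 32 ms of sending per cycle
W * Ttrans / (Ttrans + RTT) = 32 / 21 = 1.523810
U = min(1, 1.523810) = 1.000000
U% = 100.00%

100.00


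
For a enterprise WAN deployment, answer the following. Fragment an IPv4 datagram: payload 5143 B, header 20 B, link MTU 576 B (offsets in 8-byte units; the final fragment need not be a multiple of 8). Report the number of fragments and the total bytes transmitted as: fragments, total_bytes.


Max data per non-final fragment = floor((MTU - header)/8)*8 = floor((576 - 20)/8)*8 = floor(556/8)*8 = 552 B
Final fragment needs no 8-byte alignment: it can carry up to MTU - header = 556 B
Non-final fragments needed = ceil((payload - 556) / 552) = ceil(4587/552) = ceil(8.3098) = 9
Number of fragments = 9 + 1 = 10
Fragment sizes (data): 9 * 552 B + 175 B (last, 175 <= 556 OK)
Total bytes sent = payload + n_frags * header = 5143 + 10*20 = 5143 + 200 = 5343 B

10, 5343


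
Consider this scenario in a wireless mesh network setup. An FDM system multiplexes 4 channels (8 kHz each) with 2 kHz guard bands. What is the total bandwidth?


Given: 4 channels, 8 kHz each, guard = 2 kHz
Channel bandwidth = 4 * 8 = 32 kHz
Guard bands = 3 gaps * 2 kHz = 6 kHz
Total = 32 + 6 = 38 kHz

38


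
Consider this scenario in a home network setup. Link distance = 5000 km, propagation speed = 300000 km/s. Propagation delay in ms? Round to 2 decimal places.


Given: distance = 5000 km, speed = 300000 km/s
Delay = distance / speed = 5000 / 300000 seconds
Delay in ms = 5000 * 1000 / 300000
Delay = 16.6667 ms
Rounded to 2 dp = 16.67 ms

16.67


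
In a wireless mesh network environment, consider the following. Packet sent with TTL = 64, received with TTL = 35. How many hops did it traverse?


Given: initial TTL = 64, received TTL = 35
Hops = initial TTL - received TTL
Hops = 64 - 35 = 29

29


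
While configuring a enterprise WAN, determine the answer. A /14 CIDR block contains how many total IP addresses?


Given: CIDR prefix /14
Host bits = 32 - 14 = 18
Total addresses = 2^18 = 262144

262144


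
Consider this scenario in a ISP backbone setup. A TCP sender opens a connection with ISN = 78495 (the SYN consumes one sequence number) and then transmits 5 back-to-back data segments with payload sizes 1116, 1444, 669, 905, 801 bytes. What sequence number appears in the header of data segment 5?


The SYN occupies sequence number ISN = 78495, so the first data byte is ISN + 1 = 78496.
SEQ of data segment i = (ISN + 1) + sum of payload sizes of segments 1..i-1.
Segment 1: SEQ = 78496, payload = 1116 bytes
Segment 2: SEQ = 79612, payload = 1444 bytes
Segment 3: SEQ = 81056, payload = 669 bytes
Segment 4: SEQ = 81725, payload = 905 bytes
Segment 5: SEQ = 82630, payload = 801 bytes
SEQ of segment 5 = 78496 + 1116 + 1444 + 669 + 905 = 82630

82630


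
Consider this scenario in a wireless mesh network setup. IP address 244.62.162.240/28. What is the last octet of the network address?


Given: IP = 244.62.162.240, prefix = /28
Subnet mask = 255.255.255.240
Last octet of IP: 240
Last octet of mask: 240
Network last octet = 240 AND 240 = 240

240


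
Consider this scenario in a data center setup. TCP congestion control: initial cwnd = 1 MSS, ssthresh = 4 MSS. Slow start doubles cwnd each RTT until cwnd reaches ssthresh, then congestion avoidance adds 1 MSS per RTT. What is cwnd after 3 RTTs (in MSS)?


RTT 0: cwnd = 1 MSS (initial)
RTT 1: cwnd = 2 MSS (slow start, doubled)
RTT 2: cwnd = 4 MSS (slow start, doubled)
RTT 3: cwnd = 5 MSS (congestion avoidance, +1)

5


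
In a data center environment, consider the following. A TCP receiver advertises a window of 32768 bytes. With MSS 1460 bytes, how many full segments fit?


Given: RWND = 32768 bytes, MSS = 1460 bytes
Full segments = floor(RWND / MSS)
Full segments = floor(32768 / 1460)
Full segments = floor(22.4438) = 22

22


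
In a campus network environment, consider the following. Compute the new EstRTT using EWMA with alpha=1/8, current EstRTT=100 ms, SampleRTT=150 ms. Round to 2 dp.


Given: EstRTT = 100 ms, SampleRTT = 150 ms, alpha = 1/8
New EstRTT = (1 - alpha) * EstRTT + alpha * SampleRTT
(7/8) * 100 = 87.5
(1/8) * 150 = 18.75
New EstRTT = 87.5 + 18.75 = 106.25 ms -> 106.25 ms (2 dp)

106.25


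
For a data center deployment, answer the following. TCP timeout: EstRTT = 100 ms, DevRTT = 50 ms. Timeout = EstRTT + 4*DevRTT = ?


Given: EstRTT = 100 ms, DevRTT = 50 ms
Timeout = EstRTT + 4 * DevRTT
4 * DevRTT = 4 * 50 = 200
Timeout = 100 + 200 = 300 ms

300


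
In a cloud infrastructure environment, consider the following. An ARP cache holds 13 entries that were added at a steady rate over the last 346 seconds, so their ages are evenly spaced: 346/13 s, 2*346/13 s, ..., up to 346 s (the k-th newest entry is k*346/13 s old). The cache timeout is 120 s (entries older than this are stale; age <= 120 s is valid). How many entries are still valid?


Ages are k * 346/13 s for k = 1..13 (spacing = 26.6154 s).
Entry k is valid iff k * 346/13 <= 120 iff k <= 13 * 120 / 346 = 4.5087
n_valid = floor(4.5087) = 4
(n_stale = 13 - 4 = 9)

4


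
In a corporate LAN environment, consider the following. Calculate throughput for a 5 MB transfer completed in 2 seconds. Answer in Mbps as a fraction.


Given: file = 5 MB, time = 2 s
File in Mb = 5 * 8 = 40 Mb
Throughput = 40 / 2 Mbps
Throughput = 20 Mbps

20


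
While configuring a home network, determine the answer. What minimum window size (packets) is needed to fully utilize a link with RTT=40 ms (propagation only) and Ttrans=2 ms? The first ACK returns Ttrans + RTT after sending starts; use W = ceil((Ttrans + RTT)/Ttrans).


Given: Ttrans = 2 ms, RTT = 40 ms (= 2 * Tprop, Tprop = 20 ms)
Time until first ACK returns = Ttrans + RTT = 2 + 40 = 42 ms
Need W * Ttrans >= Ttrans + RTT  ->  W >= (Ttrans + RTT) / Ttrans
(Ttrans + RTT) / Ttrans = 42 / 2 = 21
W_min = ceil(21) = 21

21


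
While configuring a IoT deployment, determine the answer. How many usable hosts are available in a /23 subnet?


Given: subnet mask /23
Host bits = 32 - 23 = 9
Total addresses = 2^9 = 512
Usable hosts = 512 - 2 (network + broadcast) = 510

510


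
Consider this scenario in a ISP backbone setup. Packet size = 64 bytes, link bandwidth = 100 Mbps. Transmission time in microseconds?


Given: packet = 64 bytes, bandwidth = 100 Mbps
Packet in bits = 64 * 8 = 512 bits
Bandwidth = 100 * 10^6 = 100000000 bps
Time = 512 / 100000000 seconds
Time in us = 512 * 10^6 / 100000000 = 5.12

5.12


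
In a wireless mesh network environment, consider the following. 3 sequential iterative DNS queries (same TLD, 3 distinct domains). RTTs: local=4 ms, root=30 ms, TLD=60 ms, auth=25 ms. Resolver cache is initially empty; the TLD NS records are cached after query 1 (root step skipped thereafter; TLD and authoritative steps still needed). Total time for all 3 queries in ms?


Lookup 1 (cold cache): local + root + TLD + auth = 4 + 30 + 60 + 25 = 119 ms
Lookups 2..3 (TLD NS cached -> skip root; new domain -> still ask TLD and auth): local + TLD + auth = 4 + 60 + 25 = 89 ms each
Remaining 2 lookups: 2 * 89 = 178 ms
Total = 119 + 178 = 297 ms

297


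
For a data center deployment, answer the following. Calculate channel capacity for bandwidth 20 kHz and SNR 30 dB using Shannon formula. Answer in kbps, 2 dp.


Given: B = 20 kHz, SNR = 30 dB
SNR linear = 10^(30/10) = 1000
1 + SNR = 1001
log2(1001) = 9.9672262588
C = 20 * 1000 * 9.9672262588 = 199344.5252 bps
C = 199.344525 kbps -> 199.34 kbps (2 dp)

199.34


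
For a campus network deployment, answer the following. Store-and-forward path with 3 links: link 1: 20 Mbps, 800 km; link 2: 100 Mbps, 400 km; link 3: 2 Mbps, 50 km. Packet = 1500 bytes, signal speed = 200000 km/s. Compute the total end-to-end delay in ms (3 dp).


Packet = 1500 bytes = 12000 bits. Store-and-forward: sum (t_trans + t_prop) per link.
Link 1: t_trans = 12000/(20*10^6) s = 0.6000 ms; t_prop = 800/200000 s = 4.0000 ms; subtotal = 4.6000 ms
Link 2: t_trans = 12000/(100*10^6) s = 0.1200 ms; t_prop = 400/200000 s = 2.0000 ms; subtotal = 2.1200 ms
Link 3: t_trans = 12000/(2*10^6) s = 6.0000 ms; t_prop = 50/200000 s = 0.2500 ms; subtotal = 6.2500 ms
End-to-end = 4.6000 + 2.1200 + 6.2500 = 12.9700 ms -> 12.970 ms (3 dp)

12.970


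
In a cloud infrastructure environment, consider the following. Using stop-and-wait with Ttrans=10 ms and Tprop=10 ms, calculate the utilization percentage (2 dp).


Given: Ttrans = 10 ms, Tprop = 10 ms
RTT = 2 * Tprop = 2 * 10 = 20 ms
U = Ttrans / (Ttrans + RTT)
U = 10 / (10 + 20)
U = 10 / 30 = 0.333333
U% = 33.33%

33.33


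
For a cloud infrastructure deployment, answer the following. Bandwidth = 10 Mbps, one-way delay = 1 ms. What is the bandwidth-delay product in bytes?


Given: bandwidth = 10 Mbps, delay = 1 ms
BDP in bits = 10 * 10^6 * 1 / 1000
BDP in bits = 10000
BDP in bytes = 10000 / 8 = 1250

1250


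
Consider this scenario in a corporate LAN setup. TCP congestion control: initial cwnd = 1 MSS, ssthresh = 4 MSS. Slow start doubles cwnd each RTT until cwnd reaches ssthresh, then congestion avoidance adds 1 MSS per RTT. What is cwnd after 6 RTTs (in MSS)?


RTT 0: cwnd = 1 MSS (initial)
RTT 1: cwnd = 2 MSS (slow start, doubled)
RTT 2: cwnd = 4 MSS (slow start, doubled)
RTT 3: cwnd = 5 MSS (congestion avoidance, +1)
RTT 4: cwnd = 6 MSS (congestion avoidance, +1)
RTT 5: cwnd = 7 MSS (congestion avoidance, +1)
RTT 6: cwnd = 8 MSS (congestion avoidance, +1)

8


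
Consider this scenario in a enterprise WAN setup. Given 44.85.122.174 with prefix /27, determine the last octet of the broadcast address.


Given: IP = 44.85.122.174, prefix = /27
Host bits = 32 - 27 = 5
Network last octet = 174 AND mask = 160
Host part size = 2^5 - 1 = 31
Broadcast last octet = 160 OR 31 = 191

191


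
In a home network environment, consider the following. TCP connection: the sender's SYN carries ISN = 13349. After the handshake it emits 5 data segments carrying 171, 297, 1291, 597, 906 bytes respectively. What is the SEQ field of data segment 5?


The SYN occupies sequence number ISN = 13349, so the first data byte is ISN + 1 = 13350.
SEQ of data segment i = (ISN + 1) + sum of payload sizes of segments 1..i-1.
Segment 1: SEQ = 13350, payload = 171 bytes
Segment 2: SEQ = 13521, payload = 297 bytes
Segment 3: SEQ = 13818, payload = 1291 bytes
Segment 4: SEQ = 15109, payload = 597 bytes
Segment 5: SEQ = 15706, payload = 906 bytes
SEQ of segment 5 = 13350 + 171 + 297 + 1291 + 597 = 15706

15706


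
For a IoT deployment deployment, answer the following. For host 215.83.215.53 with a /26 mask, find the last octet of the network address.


Given: IP = 215.83.215.53, prefix = /26
Subnet mask = 255.255.255.192
Last octet of IP: 53
Last octet of mask: 192
Network last octet = 53 AND 192 = 0

0


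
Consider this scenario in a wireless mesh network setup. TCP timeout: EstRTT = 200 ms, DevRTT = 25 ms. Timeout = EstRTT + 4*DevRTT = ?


Given: EstRTT = 200 ms, DevRTT = 25 ms
Timeout = EstRTT + 4 * DevRTT
4 * DevRTT = 4 * 25 = 100
Timeout = 200 + 100 = 300 ms

300


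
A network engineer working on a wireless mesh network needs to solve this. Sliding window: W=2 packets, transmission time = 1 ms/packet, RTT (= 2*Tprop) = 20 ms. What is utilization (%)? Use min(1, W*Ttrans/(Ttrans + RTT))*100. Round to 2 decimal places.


Given: W = 2, Ttrans = 1 ms, RTT = 20 ms (= 2 * Tprop, Tprop = 10 ms)
Cycle time = Ttrans + RTT = 1 + 20 = 21 ms (first packet sent until its ACK returns)
W * Ttrans = 2 * 1 = 2 ms of sending per cycle
W * Ttrans / (Ttrans + RTT) = 2 / 21 = 0.095238
U = min(1, 0.095238) = 0.095238
U% = 9.52%

9.52


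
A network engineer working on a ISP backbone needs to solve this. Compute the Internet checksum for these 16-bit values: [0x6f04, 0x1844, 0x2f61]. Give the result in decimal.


Given words: [0x6f04, 0x1844, 0x2f61]
Step 1: Sum all words
Raw sum = 28420 + 6212 + 12129 = 46761
One's complement = ~46761 & 0xFFFF = 18774

18774


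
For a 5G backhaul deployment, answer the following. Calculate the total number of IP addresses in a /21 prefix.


Given: CIDR prefix /21
Host bits = 32 - 21 = 11
Total addresses = 2^11 = 2048

2048


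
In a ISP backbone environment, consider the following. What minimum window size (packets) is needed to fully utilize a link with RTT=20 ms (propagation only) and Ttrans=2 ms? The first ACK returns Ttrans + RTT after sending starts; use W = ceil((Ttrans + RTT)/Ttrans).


Given: Ttrans = 2 ms, RTT = 20 ms (= 2 * Tprop, Tprop = 10 ms)
Time until first ACK returns = Ttrans + RTT = 2 + 20 = 22 ms
Need W * Ttrans >= Ttrans + RTT  ->  W >= (Ttrans + RTT) / Ttrans
(Ttrans + RTT) / Ttrans = 22 / 2 = 11
W_min = ceil(11) = 11

11


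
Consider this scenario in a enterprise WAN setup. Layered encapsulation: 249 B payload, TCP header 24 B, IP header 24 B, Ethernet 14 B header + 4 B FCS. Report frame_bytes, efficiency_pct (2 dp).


TCP segment = 249 + 24 = 273 B
IP packet = 273 + 24 = 297 B
Ethernet frame = 297 + 14 + 4 = 315 B
Efficiency = app / frame = 249 / 315 = 0.790476 = 79.0476% -> 79.05% (2 dp)

315, 79.05


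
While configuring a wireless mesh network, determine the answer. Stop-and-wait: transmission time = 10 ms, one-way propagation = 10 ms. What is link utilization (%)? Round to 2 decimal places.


Given: Ttrans = 10 ms, Tprop = 10 ms
RTT = 2 * Tprop = 2 * 10 = 20 ms
U = Ttrans / (Ttrans + RTT)
U = 10 / (10 + 20)
U = 10 / 30 = 0.333333
U% = 33.33%

33.33


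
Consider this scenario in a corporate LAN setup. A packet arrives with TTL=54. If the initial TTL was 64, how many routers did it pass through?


Given: initial TTL = 64, received TTL = 54
Hops = initial TTL - received TTL
Hops = 64 - 54 = 10

10


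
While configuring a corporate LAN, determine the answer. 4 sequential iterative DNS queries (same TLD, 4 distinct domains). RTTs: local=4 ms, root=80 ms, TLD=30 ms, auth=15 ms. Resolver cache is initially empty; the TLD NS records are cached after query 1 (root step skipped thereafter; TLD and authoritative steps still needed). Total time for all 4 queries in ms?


Lookup 1 (cold cache): local + root + TLD + auth = 4 + 80 + 30 + 15 = 129 ms
Lookups 2..4 (TLD NS cached -> skip root; new domain -> still ask TLD and auth): local + TLD + auth = 4 + 30 + 15 = 49 ms each
Remaining 3 lookups: 3 * 49 = 147 ms
Total = 129 + 147 = 276 ms

276


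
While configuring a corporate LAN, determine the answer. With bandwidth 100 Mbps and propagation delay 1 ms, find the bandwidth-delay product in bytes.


Given: bandwidth = 100 Mbps, delay = 1 ms
BDP in bits = 100 * 10^6 * 1 / 1000
BDP in bits = 100000
BDP in bytes = 100000 / 8 = 12500

12500


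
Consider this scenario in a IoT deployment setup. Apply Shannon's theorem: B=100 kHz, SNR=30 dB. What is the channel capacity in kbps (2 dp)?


Given: B = 100 kHz, SNR = 30 dB
SNR linear = 10^(30/10) = 1000
1 + SNR = 1001
log2(1001) = 9.9672262588
C = 100 * 1000 * 9.9672262588 = 996722.6259 bps
C = 996.722626 kbps -> 996.72 kbps (2 dp)

996.72


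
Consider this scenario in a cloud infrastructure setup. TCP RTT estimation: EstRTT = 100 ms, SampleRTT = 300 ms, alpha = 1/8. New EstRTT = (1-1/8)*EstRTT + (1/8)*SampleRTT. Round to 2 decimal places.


Given: EstRTT = 100 ms, SampleRTT = 300 ms, alpha = 1/8
New EstRTT = (1 - alpha) * EstRTT + alpha * SampleRTT
(7/8) * 100 = 87.5
(1/8) * 300 = 37.5
New EstRTT = 87.5 + 37.5 = 125 ms -> 125.00 ms (2 dp)

125.00


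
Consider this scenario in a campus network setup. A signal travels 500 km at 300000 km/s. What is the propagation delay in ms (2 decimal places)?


Given: distance = 500 km, speed = 300000 km/s
Delay = distance / speed = 500 / 300000 seconds
Delay in ms = 500 * 1000 / 300000
Delay = 1.6667 ms
Rounded to 2 dp = 1.67 ms

1.67


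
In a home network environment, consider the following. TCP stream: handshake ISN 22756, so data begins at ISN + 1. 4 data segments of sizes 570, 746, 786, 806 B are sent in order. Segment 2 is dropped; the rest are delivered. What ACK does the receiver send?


SYN uses sequence number 22756; first data byte = ISN + 1 = 22757.
Segment 1: SEQ = 22757, len = 570 B, covers [22757, 23326]
Segment 2: SEQ = 23327, len = 746 B, covers [23327, 24072] [LOST]
Segment 3: SEQ = 24073, len = 786 B, covers [24073, 24858]
Segment 4: SEQ = 24859, len = 806 B, covers [24859, 25664]
In-order data received: bytes [22757, 23326] (segments 1..1).
Segment 2 missing -> gap begins at byte 23327; later segments buffered out of order.
Cumulative ACK = next expected in-order byte = 22757 + 570 = 23327

23327


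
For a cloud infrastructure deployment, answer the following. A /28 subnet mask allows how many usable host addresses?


Given: subnet mask /28
Host bits = 32 - 28 = 4
Total addresses = 2^4 = 16
Usable hosts = 16 - 2 (network + broadcast) = 14

14


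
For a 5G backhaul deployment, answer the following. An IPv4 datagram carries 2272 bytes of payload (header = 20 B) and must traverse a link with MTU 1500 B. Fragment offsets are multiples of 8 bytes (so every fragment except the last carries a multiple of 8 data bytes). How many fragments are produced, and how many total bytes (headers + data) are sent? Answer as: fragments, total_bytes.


Max data per non-final fragment = floor((MTU - header)/8)*8 = floor((1500 - 20)/8)*8 = floor(1480/8)*8 = 1480 B
Final fragment needs no 8-byte alignment: it can carry up to MTU - header = 1480 B
Non-final fragments needed = ceil((payload - 1480) / 1480) = ceil(792/1480) = ceil(0.5351) = 1
Number of fragments = 1 + 1 = 2
Fragment sizes (data): 1 * 1480 B + 792 B (last, 792 <= 1480 OK)
Total bytes sent = payload + n_frags * header = 2272 + 2*20 = 2272 + 40 = 2312 B

2, 2312


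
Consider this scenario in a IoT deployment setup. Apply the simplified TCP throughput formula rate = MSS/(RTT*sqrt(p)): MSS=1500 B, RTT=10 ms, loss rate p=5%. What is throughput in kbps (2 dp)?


Given: MSS = 1500 bytes, RTT = 10 ms, loss = 5%
RTT in seconds = 10 / 1000 = 0.01
Loss rate = 5% = 0.05
sqrt(loss) = sqrt(0.05) = 0.223606797750
Throughput (bytes/s) = 1500 / (0.01 * 0.223606797750) = 670820.3932
Throughput (kbps) = 670820.3932 * 8 / 1000 = 5366.563146 -> 5366.56 kbps (2 dp)

5366.56


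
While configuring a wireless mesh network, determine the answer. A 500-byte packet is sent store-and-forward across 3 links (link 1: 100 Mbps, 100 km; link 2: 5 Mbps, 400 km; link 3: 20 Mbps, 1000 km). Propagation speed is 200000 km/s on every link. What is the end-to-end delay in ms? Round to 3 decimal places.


Packet = 500 bytes = 4000 bits. Store-and-forward: sum (t_trans + t_prop) per link.
Link 1: t_trans = 4000/(100*10^6) s = 0.0400 ms; t_prop = 100/200000 s = 0.5000 ms; subtotal = 0.5400 ms
Link 2: t_trans = 4000/(5*10^6) s = 0.8000 ms; t_prop = 400/200000 s = 2.0000 ms; subtotal = 2.8000 ms
Link 3: t_trans = 4000/(20*10^6) s = 0.2000 ms; t_prop = 1000/200000 s = 5.0000 ms; subtotal = 5.2000 ms
End-to-end = 0.5400 + 2.8000 + 5.2000 = 8.5400 ms -> 8.540 ms (3 dp)

8.540


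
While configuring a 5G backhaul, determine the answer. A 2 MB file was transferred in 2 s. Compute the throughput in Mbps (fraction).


Given: file = 2 MB, time = 2 s
File in Mb = 2 * 8 = 16 Mb
Throughput = 16 / 2 Mbps
Throughput = 8 Mbps

8


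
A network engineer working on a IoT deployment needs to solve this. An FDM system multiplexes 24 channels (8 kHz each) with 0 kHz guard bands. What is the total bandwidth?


Given: 24 channels, 8 kHz each, guard = 0 kHz
Channel bandwidth = 24 * 8 = 192 kHz
Guard bands = 23 gaps * 0 kHz = 0 kHz
Total = 192 + 0 = 192 kHz

192


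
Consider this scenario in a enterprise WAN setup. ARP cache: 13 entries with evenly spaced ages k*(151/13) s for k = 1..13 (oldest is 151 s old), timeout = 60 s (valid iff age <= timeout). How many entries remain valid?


Ages are k * 151/13 s for k = 1..13 (spacing = 11.6154 s).
Entry k is valid iff k * 151/13 <= 60 iff k <= 13 * 60 / 151 = 5.1656
n_valid = floor(5.1656) = 5
(n_stale = 13 - 5 = 8)

5


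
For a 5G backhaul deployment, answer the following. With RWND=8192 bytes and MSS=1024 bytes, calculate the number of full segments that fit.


Given: RWND = 8192 bytes, MSS = 1024 bytes
Full segments = floor(RWND / MSS)
Full segments = floor(8192 / 1024)
Full segments = floor(8.0) = 8

8


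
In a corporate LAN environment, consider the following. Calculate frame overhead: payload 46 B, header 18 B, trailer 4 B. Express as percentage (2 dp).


Given: payload = 46 B, header = 18 B, trailer = 4 B
Overhead bytes = header + trailer = 18 + 4 = 22
Total frame = payload + overhead = 46 + 22 = 68
Overhead % = 22 / 68 * 100 = 32.3529% -> 32.35% (2 dp)

32.35


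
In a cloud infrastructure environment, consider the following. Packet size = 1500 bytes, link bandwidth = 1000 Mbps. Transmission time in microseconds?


Given: packet = 1500 bytes, bandwidth = 1000 Mbps
Packet in bits = 1500 * 8 = 12000 bits
Bandwidth = 1000 * 10^6 = 1000000000 bps
Time = 12000 / 1000000000 seconds
Time in us = 12000 * 10^6 / 1000000000 = 12

12


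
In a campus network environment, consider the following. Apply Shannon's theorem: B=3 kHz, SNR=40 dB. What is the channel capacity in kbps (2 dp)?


Given: B = 3 kHz, SNR = 40 dB
SNR linear = 10^(40/10) = 10000
1 + SNR = 10001
log2(10001) = 13.2878566418
C = 3 * 1000 * 13.2878566418 = 39863.5699 bps
C = 39.863570 kbps -> 39.86 kbps (2 dp)

39.86


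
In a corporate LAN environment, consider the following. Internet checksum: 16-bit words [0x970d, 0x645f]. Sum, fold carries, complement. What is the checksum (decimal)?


Given words: [0x970d, 0x645f]
Step 1: Sum all words
Raw sum = 38669 + 25695 = 64364
One's complement = ~64364 & 0xFFFF = 1171

1171


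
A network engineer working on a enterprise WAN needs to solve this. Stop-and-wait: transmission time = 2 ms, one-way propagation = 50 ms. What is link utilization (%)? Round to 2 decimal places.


Given: Ttrans = 2 ms, Tprop = 50 ms
RTT = 2 * Tprop = 2 * 50 = 100 ms
U = Ttrans / (Ttrans + RTT)
U = 2 / (2 + 100)
U = 2 / 102 = 0.019608
U% = 1.96%

1.96


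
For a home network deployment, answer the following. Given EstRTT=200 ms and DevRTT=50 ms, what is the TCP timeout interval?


Given: EstRTT = 200 ms, DevRTT = 50 ms
Timeout = EstRTT + 4 * DevRTT
4 * DevRTT = 4 * 50 = 200
Timeout = 200 + 200 = 400 ms

400


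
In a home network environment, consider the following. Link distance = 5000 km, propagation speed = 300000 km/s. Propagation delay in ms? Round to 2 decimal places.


Given: distance = 5000 km, speed = 300000 km/s
Delay = distance / speed = 5000 / 300000 seconds
Delay in ms = 5000 * 1000 / 300000
Delay = 16.6667 ms
Rounded to 2 dp = 16.67 ms

16.67


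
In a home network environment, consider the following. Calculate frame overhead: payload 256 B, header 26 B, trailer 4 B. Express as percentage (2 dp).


Given: payload = 256 B, header = 26 B, trailer = 4 B
Overhead bytes = header + trailer = 26 + 4 = 30
Total frame = payload + overhead = 256 + 30 = 286
Overhead % = 30 / 286 * 100 = 10.4895% -> 10.49% (2 dp)

10.49


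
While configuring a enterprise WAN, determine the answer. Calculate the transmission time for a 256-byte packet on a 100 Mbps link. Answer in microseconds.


Given: packet = 256 bytes, bandwidth = 100 Mbps
Packet in bits = 256 * 8 = 2048 bits
Bandwidth = 100 * 10^6 = 100000000 bps
Time = 2048 / 100000000 seconds
Time in us = 2048 * 10^6 / 100000000 = 20.48

20.48


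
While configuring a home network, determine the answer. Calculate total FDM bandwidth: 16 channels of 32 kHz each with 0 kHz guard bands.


Given: 16 channels, 32 kHz each, guard = 0 kHz
Channel bandwidth = 16 * 32 = 512 kHz
Guard bands = 15 gaps * 0 kHz = 0 kHz
Total = 512 + 0 = 512 kHz

512


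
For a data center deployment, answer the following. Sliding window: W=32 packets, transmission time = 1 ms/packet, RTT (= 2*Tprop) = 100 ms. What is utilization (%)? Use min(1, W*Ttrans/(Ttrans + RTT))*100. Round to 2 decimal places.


Given: W = 32, Ttrans = 1 ms, RTT = 100 ms (= 2 * Tprop, Tprop = 50 ms)
Cycle time = Ttrans + RTT = 1 + 100 = 101 ms (first packet sent until its ACK returns)
W * Ttrans = 32 * 1 = 32 ms of sending per cycle
W * Ttrans / (Ttrans + RTT) = 32 / 101 = 0.316832
U = min(1, 0.316832) = 0.316832
U% = 31.68%

31.68


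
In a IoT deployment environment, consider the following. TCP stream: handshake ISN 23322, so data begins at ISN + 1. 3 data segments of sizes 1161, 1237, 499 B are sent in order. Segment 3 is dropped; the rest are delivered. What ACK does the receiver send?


SYN uses sequence number 23322; first data byte = ISN + 1 = 23323.
Segment 1: SEQ = 23323, len = 1161 B, covers [23323, 24483]
Segment 2: SEQ = 24484, len = 1237 B, covers [24484, 25720]
Segment 3: SEQ = 25721, len = 499 B, covers [25721, 26219] [LOST]
In-order data received: bytes [23323, 25720] (segments 1..2).
Segment 3 missing -> gap begins at byte 25721.
Cumulative ACK = next expected in-order byte = 23323 + 1161 + 1237 = 25721

25721


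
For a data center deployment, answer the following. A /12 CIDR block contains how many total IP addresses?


Given: CIDR prefix /12
Host bits = 32 - 12 = 20
Total addresses = 2^20 = 1048576

1048576


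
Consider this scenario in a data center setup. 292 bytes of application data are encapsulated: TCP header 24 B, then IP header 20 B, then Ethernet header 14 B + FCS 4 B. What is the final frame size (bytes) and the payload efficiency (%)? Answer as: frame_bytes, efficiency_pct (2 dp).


TCP segment = 292 + 24 = 316 B
IP packet = 316 + 20 = 336 B
Ethernet frame = 336 + 14 + 4 = 354 B
Efficiency = app / frame = 292 / 354 = 0.824859 = 82.4859% -> 82.49% (2 dp)

354, 82.49


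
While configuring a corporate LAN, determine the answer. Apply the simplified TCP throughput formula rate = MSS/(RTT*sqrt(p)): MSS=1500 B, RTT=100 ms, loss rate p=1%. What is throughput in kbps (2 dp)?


Given: MSS = 1500 bytes, RTT = 100 ms, loss = 1%
RTT in seconds = 100 / 1000 = 0.1
Loss rate = 1% = 0.01
sqrt(loss) = sqrt(0.01) = 0.1
Throughput (bytes/s) = 1500 / (0.1 * 0.1) = 150000.0000
Throughput (kbps) = 150000.0000 * 8 / 1000 = 1200.000000 -> 1200.00 kbps (2 dp)

1200.00


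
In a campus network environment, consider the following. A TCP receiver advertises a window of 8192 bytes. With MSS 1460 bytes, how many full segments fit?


Given: RWND = 8192 bytes, MSS = 1460 bytes
Full segments = floor(RWND / MSS)
Full segments = floor(8192 / 1460)
Full segments = floor(5.611) = 5

5


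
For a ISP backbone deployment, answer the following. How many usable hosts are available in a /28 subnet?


Given: subnet mask /28
Host bits = 32 - 28 = 4
Total addresses = 2^4 = 16
Usable hosts = 16 - 2 (network + broadcast) = 14

14


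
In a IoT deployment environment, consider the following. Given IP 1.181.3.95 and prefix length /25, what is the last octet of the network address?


Given: IP = 1.181.3.95, prefix = /25
Subnet mask = 255.255.255.128
Last octet of IP: 95
Last octet of mask: 128
Network last octet = 95 AND 128 = 0

0
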